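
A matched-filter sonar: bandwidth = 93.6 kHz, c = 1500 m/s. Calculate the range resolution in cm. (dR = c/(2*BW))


dR = c/(2*BW) = 1500 / (2 * 93.6e3) = 0.008 m = 0.8 cm

0.8 cm


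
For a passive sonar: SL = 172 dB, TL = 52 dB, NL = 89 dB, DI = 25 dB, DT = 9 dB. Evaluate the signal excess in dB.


SE = SL - TL - NL + DI - DT = 172 - 52 - 89 + 25 - 9 = 47

47 dB


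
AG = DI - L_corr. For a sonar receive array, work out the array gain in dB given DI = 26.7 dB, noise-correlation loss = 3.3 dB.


23.4 dB


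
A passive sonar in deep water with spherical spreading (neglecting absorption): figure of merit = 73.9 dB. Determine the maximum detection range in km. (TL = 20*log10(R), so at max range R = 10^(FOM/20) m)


At max range FOM = TL, so 20*log10(R) = 73.9
R = 10^(73.9/20) = 4954.5 m = 4.95 km

4.95 km


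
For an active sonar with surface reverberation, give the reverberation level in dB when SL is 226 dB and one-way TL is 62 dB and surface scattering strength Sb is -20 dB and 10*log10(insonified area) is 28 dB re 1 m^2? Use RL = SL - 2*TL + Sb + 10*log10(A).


110 dB


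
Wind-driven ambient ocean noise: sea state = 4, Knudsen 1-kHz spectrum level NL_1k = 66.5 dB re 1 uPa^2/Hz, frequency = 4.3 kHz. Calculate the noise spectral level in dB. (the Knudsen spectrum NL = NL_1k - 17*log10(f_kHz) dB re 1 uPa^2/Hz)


NL = NL_1k - 17*log10(f_kHz) = 66.5 - 17*log10(4.3) = 66.5 - (10.77) = 55.73

55.73 dB


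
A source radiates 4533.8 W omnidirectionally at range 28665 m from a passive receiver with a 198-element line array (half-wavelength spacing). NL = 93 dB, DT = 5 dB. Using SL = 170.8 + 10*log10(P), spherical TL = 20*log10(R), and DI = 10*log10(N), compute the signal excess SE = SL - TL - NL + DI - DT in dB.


Step 1: SL = 170.8 + 10*log10(4533.8) = 207.36 dB
Step 2: TL = 20*log10(28665) = 89.15 dB
Step 3: DI = 10*log10(198) = 22.97 dB
Step 4: SE = SL - TL - NL + DI - DT = 207.36 - 89.15 - 93 + 22.97 - 5 = 43.18

43.18 dB


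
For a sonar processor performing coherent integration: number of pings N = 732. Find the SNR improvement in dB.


Gain = 10*log10(732) = 28.65

28.65 dB


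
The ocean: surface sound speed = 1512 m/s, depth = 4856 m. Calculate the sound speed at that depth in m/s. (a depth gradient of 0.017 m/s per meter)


1594.552 m/s


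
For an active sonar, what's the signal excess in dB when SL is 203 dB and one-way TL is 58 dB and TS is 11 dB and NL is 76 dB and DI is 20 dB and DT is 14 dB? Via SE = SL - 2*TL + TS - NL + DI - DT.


28 dB


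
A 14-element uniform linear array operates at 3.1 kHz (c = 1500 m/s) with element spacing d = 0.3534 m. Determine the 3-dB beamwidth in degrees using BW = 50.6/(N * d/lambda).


4.95 deg


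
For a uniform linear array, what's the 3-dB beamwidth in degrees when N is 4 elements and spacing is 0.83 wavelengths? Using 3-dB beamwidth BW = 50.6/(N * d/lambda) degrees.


BW = 50.6 / (4 * 0.83) = 50.6 / 3.32 = 15.24

15.24 deg


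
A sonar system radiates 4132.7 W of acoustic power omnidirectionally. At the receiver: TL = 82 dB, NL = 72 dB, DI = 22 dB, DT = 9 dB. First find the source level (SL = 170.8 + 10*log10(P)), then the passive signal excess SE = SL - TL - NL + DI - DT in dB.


Step 1: SL = 170.8 + 10*log10(4132.7) = 206.96 dB
Step 2: SE = SL - TL - NL + DI - DT = 206.96 - 82 - 72 + 22 - 9 = 65.96

65.96 dB


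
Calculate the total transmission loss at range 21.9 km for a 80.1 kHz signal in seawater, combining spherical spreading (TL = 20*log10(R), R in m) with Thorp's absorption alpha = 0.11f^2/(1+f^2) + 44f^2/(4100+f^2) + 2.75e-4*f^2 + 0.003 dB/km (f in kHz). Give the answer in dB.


715.83 dB


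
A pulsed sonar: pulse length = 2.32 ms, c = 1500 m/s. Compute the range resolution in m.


dR = c*tau/2 = 1500 * 2.32e-3 / 2 = 1.74

1.74 m


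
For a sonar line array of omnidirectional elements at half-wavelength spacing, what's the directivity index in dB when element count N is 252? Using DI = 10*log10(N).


24.01 dB


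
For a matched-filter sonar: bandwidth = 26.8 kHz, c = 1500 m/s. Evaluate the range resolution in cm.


dR = c/(2*BW) = 1500 / (2 * 26.8e3) = 0.028 m = 2.8 cm

2.8 cm


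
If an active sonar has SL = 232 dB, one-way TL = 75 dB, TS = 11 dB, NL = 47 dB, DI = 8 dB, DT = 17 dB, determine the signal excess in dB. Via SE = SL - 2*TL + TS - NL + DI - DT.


SE = SL - 2*TL + TS - NL + DI - DT = 232 - 2*75 + (11) - 47 + 8 - 17 = 37

37 dB


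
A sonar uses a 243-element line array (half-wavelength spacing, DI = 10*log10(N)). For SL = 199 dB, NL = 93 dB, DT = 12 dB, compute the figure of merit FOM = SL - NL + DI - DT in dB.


Step 1: DI = 10*log10(243) = 23.86 dB
Step 2: FOM = SL - NL + DI - DT = 199 - 93 + 23.86 - 12 = 117.86

117.86 dB


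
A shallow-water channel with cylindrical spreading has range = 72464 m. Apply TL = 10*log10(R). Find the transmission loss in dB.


TL = 10*log10(72464) = 48.6

48.6 dB


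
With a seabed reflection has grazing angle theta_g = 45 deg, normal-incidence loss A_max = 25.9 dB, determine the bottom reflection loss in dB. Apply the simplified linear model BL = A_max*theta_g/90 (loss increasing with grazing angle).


BL = A_max * theta_g / 90 = 25.9 * 45 / 90 = 12.95

12.95 dB


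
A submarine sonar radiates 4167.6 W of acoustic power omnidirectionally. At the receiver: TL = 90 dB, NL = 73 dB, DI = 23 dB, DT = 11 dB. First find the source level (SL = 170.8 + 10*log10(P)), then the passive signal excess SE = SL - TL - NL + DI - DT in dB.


Step 1: SL = 170.8 + 10*log10(4167.6) = 207.0 dB
Step 2: SE = SL - TL - NL + DI - DT = 207.0 - 90 - 73 + 23 - 11 = 56.0

56.0 dB


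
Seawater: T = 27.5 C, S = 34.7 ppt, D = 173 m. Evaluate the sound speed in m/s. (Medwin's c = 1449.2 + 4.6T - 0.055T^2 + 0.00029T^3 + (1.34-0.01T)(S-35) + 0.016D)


c = 1449.2 + 4.6*27.5 - 0.055*27.5^2 + 0.00029*27.5^3 + (1.34 - 0.01*27.5)*(34.7 - 35) + 0.016*173 = 1542.59

1542.59 m/s


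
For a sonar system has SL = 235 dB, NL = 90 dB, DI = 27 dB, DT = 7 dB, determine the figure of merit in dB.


165 dB


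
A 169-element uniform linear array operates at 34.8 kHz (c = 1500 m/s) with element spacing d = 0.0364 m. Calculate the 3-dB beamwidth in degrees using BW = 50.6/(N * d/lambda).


0.35 deg


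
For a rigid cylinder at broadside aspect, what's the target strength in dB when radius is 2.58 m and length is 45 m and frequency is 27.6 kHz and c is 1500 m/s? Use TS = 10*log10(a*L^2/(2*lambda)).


lambda = 1500/27600 = 0.05435 m
TS = 10*log10(2.58*45^2/(2*0.05435)) = 46.82

46.82 dB


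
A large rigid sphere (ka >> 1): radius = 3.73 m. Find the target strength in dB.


TS = 10*log10(3.73^2 / 4) = 10*log10(3.478225) = 5.41

5.41 dB


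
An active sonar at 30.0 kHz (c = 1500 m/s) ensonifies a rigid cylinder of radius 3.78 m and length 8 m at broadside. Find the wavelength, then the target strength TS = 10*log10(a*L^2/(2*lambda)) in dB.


Step 1: lambda = c/f = 1500/30000 = 0.05 m
Step 2: TS = 10*log10(a*L^2/(2*lambda)) = 10*log10(3.78*8^2/(2*0.05)) = 33.84

33.84 dB


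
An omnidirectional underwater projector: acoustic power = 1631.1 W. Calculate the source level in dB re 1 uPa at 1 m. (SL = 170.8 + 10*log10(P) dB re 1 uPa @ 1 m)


SL = 170.8 + 10*log10(1631.1) = 170.8 + 32.12 = 202.92

202.92 dB


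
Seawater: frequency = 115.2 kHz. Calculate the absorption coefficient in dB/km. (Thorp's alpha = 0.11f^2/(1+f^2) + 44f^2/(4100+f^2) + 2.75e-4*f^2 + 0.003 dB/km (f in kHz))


37.377 dB/km


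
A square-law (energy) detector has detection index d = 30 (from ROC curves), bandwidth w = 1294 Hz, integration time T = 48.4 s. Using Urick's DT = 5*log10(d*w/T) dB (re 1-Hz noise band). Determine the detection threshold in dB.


DT = 5*log10(d*w/T) = 5*log10(30 * 1294 / 48.4) = 5*log10(802.07) = 14.52

14.52 dB


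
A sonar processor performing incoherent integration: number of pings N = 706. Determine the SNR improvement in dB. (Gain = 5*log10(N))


Gain = 5*log10(706) = 14.24

14.24 dB


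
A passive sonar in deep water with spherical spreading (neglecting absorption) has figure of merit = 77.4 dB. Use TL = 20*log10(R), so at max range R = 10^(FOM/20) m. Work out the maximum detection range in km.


At max range FOM = TL, so 20*log10(R) = 77.4
R = 10^(77.4/20) = 7413.1 m = 7.41 km

7.41 km


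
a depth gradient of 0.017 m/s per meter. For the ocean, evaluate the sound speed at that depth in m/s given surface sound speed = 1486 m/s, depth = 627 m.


c = 1486 + 0.017 * 627 = 1496.659

1496.659 m/s


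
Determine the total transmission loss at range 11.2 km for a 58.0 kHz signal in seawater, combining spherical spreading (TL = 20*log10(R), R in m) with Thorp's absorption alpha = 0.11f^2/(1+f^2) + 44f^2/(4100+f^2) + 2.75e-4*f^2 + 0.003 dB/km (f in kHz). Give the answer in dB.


Step 1 (Thorp): alpha = 0.11*3364.0/(1+3364.0) + 44*3364.0/(4100+3364.0) + 2.75e-4*3364.0 + 0.003 = 20.8687 dB/km
Step 2: TL_spread = 20*log10(11200) = 80.98 dB
Step 3: TL_abs = alpha*R = 20.8687 * 11.2 = 233.73 dB
Step 4: TL_total = 80.98 + 233.73 = 314.71

314.71 dB


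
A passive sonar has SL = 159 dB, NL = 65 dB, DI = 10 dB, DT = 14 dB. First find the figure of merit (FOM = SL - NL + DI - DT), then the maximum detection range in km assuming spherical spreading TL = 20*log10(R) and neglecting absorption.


Step 1: FOM = SL - NL + DI - DT = 159 - 65 + 10 - 14 = 90 dB
Step 2: at max range FOM = TL = 20*log10(R), so R = 10^(90/20) = 31622.78 m = 31.62 km

31.62 km


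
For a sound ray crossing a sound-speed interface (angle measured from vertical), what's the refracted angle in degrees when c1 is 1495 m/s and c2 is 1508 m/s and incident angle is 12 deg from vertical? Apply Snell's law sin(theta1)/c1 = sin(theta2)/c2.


sin(theta2) = (c2/c1)*sin(theta1) = (1508/1495)*sin(12 deg) = 0.20972
theta2 = arcsin(0.20972) = 12.11

12.11 deg


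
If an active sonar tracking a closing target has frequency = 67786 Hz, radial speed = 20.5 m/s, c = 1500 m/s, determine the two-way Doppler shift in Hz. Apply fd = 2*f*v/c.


fd = 2*f*v/c = 2 * 67786 * 20.5 / 1500 = 1852.82

1852.82 Hz


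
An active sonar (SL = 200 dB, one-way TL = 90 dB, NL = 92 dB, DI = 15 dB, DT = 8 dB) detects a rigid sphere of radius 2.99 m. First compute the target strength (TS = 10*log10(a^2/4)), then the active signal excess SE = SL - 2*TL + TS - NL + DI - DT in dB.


Step 1: TS = 10*log10(2.99^2/4) = 3.49 dB
Step 2: SE = SL - 2*TL + TS - NL + DI - DT = 200 - 2*90 + (3.49) - 92 + 15 - 8 = -61.51

-61.51 dB


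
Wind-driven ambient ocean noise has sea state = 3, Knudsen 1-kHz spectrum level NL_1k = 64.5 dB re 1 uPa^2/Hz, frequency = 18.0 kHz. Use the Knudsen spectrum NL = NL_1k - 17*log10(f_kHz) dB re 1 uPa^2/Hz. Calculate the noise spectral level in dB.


43.16 dB


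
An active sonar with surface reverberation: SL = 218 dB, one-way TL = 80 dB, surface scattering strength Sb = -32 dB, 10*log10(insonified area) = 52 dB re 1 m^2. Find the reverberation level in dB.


78 dB


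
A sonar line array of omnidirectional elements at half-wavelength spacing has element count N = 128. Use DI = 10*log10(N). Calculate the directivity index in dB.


21.07 dB


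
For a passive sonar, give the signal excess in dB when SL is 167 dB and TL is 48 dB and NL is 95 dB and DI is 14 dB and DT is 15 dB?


23 dB


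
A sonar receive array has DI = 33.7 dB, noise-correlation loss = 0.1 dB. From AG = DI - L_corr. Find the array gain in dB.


33.6 dB


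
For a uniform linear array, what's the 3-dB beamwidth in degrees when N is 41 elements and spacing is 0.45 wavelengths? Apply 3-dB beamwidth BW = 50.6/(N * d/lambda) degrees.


2.74 deg


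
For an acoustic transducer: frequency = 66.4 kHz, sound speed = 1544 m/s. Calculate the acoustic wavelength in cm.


lambda = c/f = 1544 / 66400 = 0.0233 m = 2.33 cm

2.33 cm


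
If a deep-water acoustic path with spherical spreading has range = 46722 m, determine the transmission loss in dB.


TL = 20*log10(46722) = 93.39

93.39 dB


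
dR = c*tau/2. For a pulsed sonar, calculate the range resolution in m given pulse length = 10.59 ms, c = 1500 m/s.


7.9425 m


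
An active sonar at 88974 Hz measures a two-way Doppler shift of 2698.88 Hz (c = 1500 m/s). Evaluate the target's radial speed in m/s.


From fd = 2*f*v/c, v = c*fd/(2*f) = 1500 * 2698.88 / (2*88974) = 22.75

22.75 m/s


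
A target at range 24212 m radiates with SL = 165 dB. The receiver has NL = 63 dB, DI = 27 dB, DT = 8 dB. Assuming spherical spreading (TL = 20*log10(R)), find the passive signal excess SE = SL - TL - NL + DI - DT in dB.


33.32 dB


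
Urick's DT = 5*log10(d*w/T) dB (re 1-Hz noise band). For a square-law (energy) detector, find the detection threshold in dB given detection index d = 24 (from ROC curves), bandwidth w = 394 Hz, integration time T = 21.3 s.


DT = 5*log10(d*w/T) = 5*log10(24 * 394 / 21.3) = 5*log10(443.94) = 13.24

13.24 dB


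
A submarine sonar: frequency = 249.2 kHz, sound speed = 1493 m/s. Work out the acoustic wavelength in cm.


lambda = c/f = 1493 / 249200 = 0.006 m = 0.6 cm

0.6 cm


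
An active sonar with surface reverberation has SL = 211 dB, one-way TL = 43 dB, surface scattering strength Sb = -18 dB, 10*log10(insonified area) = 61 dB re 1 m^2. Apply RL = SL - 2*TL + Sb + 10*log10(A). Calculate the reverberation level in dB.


RL = SL - 2*TL + Sb + 10*log10(A) = 211 - 2*43 + (-18) + 61 = 168

168 dB


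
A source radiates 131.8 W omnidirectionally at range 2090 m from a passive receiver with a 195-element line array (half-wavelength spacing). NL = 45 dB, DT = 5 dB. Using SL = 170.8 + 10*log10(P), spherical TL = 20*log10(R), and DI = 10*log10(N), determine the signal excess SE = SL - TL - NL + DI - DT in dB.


Step 1: SL = 170.8 + 10*log10(131.8) = 192.0 dB
Step 2: TL = 20*log10(2090) = 66.4 dB
Step 3: DI = 10*log10(195) = 22.9 dB
Step 4: SE = SL - TL - NL + DI - DT = 192.0 - 66.4 - 45 + 22.9 - 5 = 98.5

98.5 dB


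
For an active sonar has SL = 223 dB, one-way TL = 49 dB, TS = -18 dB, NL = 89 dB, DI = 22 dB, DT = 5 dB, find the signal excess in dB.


35 dB


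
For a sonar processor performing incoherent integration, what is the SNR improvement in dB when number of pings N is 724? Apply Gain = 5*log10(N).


Gain = 5*log10(724) = 14.3

14.3 dB


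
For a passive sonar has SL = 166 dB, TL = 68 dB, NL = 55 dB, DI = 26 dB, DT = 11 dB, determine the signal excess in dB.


SE = SL - TL - NL + DI - DT = 166 - 68 - 55 + 26 - 11 = 58

58 dB


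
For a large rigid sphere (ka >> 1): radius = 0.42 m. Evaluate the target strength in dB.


TS = 10*log10(0.42^2 / 4) = 10*log10(0.0441) = -13.56

-13.56 dB


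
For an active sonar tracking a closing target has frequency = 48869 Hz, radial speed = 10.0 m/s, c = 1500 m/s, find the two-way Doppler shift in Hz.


651.59 Hz


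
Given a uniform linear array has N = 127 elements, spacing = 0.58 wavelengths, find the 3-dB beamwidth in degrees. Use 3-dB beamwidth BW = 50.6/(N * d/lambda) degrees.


BW = 50.6 / (127 * 0.58) = 50.6 / 73.66 = 0.69

0.69 deg


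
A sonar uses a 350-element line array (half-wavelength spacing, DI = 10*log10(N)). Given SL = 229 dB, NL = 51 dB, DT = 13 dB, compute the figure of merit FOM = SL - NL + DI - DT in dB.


Step 1: DI = 10*log10(350) = 25.44 dB
Step 2: FOM = SL - NL + DI - DT = 229 - 51 + 25.44 - 13 = 190.44

190.44 dB


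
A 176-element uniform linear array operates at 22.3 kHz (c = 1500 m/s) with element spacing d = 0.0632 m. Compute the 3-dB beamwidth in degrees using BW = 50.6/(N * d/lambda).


Step 1: lambda = 1500/22300 = 0.06726 m
Step 2: d/lambda = 0.0632/0.06726 = 0.9396
Step 3: BW = 50.6/(N * d/lambda) = 50.6/(176 * 0.9396) = 0.31

0.31 deg


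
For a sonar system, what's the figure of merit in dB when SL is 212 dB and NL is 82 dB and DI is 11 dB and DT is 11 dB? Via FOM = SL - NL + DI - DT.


130 dB


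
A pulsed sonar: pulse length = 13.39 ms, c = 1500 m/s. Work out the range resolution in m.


dR = c*tau/2 = 1500 * 13.39e-3 / 2 = 10.0425

10.0425 m


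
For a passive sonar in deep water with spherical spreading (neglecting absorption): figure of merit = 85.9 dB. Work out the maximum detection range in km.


At max range FOM = TL, so 20*log10(R) = 85.9
R = 10^(85.9/20) = 19724.23 m = 19.72 km

19.72 km


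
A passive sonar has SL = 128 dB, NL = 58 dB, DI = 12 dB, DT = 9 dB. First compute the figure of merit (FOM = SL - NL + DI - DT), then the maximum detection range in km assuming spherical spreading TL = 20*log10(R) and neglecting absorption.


Step 1: FOM = SL - NL + DI - DT = 128 - 58 + 12 - 9 = 73 dB
Step 2: at max range FOM = TL = 20*log10(R), so R = 10^(73/20) = 4466.84 m = 4.47 km

4.47 km


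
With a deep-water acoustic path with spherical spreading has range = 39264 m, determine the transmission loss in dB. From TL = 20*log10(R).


91.88 dB


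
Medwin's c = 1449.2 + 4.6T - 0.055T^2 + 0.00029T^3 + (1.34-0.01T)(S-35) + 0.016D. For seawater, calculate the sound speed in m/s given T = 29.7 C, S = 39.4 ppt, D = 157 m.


c = 1449.2 + 4.6*29.7 - 0.055*29.7^2 + 0.00029*29.7^3 + (1.34 - 0.01*29.7)*(39.4 - 35) + 0.016*157 = 1552.0

1552.0 m/s


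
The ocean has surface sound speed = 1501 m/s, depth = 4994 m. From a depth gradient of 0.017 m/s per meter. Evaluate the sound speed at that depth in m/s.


c = 1501 + 0.017 * 4994 = 1585.898

1585.898 m/s


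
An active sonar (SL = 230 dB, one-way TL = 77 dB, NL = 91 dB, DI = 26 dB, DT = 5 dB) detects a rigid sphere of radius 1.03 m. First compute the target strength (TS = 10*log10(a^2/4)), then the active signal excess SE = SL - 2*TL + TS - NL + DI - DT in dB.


Step 1: TS = 10*log10(1.03^2/4) = -5.76 dB
Step 2: SE = SL - 2*TL + TS - NL + DI - DT = 230 - 2*77 + (-5.76) - 91 + 26 - 5 = 0.24

0.24 dB


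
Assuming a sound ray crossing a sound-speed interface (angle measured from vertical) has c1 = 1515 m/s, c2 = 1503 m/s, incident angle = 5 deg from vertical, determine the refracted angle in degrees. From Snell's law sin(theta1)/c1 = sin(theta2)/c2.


4.96 deg


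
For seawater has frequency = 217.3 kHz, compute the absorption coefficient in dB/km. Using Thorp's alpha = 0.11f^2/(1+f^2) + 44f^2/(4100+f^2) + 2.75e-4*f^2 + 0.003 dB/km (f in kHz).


53.583 dB/km


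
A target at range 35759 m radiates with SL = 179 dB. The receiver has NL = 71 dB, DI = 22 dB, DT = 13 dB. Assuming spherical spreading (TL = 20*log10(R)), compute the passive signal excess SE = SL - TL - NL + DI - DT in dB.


25.93 dB


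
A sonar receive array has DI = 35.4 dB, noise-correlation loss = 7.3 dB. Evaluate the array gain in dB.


AG = DI - L_corr = 35.4 - 7.3 = 28.1

28.1 dB


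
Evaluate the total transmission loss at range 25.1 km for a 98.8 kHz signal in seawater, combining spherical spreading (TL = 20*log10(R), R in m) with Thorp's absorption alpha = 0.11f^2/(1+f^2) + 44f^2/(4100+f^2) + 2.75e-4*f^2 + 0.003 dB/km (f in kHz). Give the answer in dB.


Step 1 (Thorp): alpha = 0.11*9761.44/(1+9761.44) + 44*9761.44/(4100+9761.44) + 2.75e-4*9761.44 + 0.003 = 33.7829 dB/km
Step 2: TL_spread = 20*log10(25100) = 87.99 dB
Step 3: TL_abs = alpha*R = 33.7829 * 25.1 = 847.95 dB
Step 4: TL_total = 87.99 + 847.95 = 935.94

935.94 dB


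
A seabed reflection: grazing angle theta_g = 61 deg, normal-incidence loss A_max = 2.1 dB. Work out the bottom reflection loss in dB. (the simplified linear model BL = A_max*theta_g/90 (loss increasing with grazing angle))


BL = A_max * theta_g / 90 = 2.1 * 61 / 90 = 1.42

1.42 dB


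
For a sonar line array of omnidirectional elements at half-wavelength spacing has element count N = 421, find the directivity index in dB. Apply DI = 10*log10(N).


DI = 10*log10(421) = 26.24

26.24 dB


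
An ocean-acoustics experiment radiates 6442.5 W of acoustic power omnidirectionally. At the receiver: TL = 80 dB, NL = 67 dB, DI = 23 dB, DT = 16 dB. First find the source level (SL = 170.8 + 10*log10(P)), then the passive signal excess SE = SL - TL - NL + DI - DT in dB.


Step 1: SL = 170.8 + 10*log10(6442.5) = 208.89 dB
Step 2: SE = SL - TL - NL + DI - DT = 208.89 - 80 - 67 + 23 - 16 = 68.89

68.89 dB


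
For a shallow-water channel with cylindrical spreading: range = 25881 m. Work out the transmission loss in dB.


TL = 10*log10(25881) = 44.13

44.13 dB


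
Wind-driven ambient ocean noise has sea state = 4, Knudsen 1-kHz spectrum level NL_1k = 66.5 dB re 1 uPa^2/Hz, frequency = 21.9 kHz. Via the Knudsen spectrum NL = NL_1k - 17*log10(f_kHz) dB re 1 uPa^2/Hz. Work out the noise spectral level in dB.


NL = NL_1k - 17*log10(f_kHz) = 66.5 - 17*log10(21.9) = 66.5 - (22.79) = 43.71

43.71 dB


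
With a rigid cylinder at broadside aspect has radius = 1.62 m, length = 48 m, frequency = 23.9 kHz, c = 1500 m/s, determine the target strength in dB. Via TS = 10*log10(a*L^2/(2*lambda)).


lambda = 1500/23900 = 0.06276 m
TS = 10*log10(1.62*48^2/(2*0.06276)) = 44.73

44.73 dB


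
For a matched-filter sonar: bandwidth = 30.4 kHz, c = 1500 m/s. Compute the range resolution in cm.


dR = c/(2*BW) = 1500 / (2 * 30.4e3) = 0.0247 m = 2.47 cm

2.47 cm


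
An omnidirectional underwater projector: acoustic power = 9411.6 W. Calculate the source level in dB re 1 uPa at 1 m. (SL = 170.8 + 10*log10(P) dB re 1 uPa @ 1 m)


SL = 170.8 + 10*log10(9411.6) = 170.8 + 39.74 = 210.54

210.54 dB


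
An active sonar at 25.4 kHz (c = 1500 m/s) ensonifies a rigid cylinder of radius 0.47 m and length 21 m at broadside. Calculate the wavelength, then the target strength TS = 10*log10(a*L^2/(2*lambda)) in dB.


Step 1: lambda = c/f = 1500/25400 = 0.05906 m
Step 2: TS = 10*log10(a*L^2/(2*lambda)) = 10*log10(0.47*21^2/(2*0.05906)) = 32.44

32.44 dB


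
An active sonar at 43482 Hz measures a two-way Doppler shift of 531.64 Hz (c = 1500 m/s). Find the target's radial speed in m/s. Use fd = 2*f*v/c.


From fd = 2*f*v/c, v = c*fd/(2*f) = 1500 * 531.64 / (2*43482) = 9.17

9.17 m/s


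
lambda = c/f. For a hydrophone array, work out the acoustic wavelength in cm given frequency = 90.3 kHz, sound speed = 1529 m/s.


lambda = c/f = 1529 / 90300 = 0.0169 m = 1.69 cm

1.69 cm


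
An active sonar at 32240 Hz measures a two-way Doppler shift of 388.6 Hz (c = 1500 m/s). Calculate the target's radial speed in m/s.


9.04 m/s


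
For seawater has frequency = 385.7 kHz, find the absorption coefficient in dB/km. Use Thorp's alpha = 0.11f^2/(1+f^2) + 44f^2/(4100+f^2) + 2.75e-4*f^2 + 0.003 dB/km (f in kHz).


83.843 dB/km


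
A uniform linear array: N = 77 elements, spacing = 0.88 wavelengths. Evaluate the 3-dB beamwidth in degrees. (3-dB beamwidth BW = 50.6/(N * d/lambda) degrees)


BW = 50.6 / (77 * 0.88) = 50.6 / 67.76 = 0.75

0.75 deg


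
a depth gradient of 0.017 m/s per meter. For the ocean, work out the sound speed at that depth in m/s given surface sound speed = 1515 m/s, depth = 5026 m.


c = 1515 + 0.017 * 5026 = 1600.442

1600.442 m/s


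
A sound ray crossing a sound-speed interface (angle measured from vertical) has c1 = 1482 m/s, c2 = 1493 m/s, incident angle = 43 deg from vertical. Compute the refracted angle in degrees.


43.4 deg


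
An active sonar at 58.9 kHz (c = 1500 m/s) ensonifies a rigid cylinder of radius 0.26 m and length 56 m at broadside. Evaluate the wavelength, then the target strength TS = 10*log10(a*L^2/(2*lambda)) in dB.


Step 1: lambda = c/f = 1500/58900 = 0.02547 m
Step 2: TS = 10*log10(a*L^2/(2*lambda)) = 10*log10(0.26*56^2/(2*0.02547)) = 42.04

42.04 dB


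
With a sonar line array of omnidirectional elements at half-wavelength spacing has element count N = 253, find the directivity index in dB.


DI = 10*log10(253) = 24.03

24.03 dB


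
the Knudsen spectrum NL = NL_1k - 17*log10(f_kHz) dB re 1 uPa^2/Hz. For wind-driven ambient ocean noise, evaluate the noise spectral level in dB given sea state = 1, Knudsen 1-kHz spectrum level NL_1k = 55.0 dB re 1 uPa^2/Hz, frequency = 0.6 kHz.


58.77 dB


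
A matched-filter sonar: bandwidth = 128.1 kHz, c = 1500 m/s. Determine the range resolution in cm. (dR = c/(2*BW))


0.59 cm


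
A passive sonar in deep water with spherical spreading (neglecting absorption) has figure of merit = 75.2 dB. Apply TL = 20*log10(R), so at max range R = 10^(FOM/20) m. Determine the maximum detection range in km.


At max range FOM = TL, so 20*log10(R) = 75.2
R = 10^(75.2/20) = 5754.4 m = 5.75 km

5.75 km


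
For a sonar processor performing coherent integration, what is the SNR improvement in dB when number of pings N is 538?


Gain = 10*log10(538) = 27.31

27.31 dB


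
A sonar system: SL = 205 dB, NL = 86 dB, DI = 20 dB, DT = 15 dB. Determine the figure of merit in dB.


FOM = SL - NL + DI - DT = 205 - 86 + 20 - 15 = 124

124 dB


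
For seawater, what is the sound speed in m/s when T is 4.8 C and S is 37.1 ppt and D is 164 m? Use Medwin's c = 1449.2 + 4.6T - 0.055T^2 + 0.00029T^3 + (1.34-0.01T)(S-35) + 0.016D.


c = 1449.2 + 4.6*4.8 - 0.055*4.8^2 + 0.00029*4.8^3 + (1.34 - 0.01*4.8)*(37.1 - 35) + 0.016*164 = 1475.38

1475.38 m/s


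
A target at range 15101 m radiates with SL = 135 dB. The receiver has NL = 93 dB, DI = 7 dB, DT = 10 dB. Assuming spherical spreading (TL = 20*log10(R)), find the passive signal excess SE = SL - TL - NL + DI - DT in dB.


-44.58 dB


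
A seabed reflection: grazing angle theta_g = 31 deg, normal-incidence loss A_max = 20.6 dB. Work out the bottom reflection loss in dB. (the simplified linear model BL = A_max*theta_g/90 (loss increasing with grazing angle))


BL = A_max * theta_g / 90 = 20.6 * 31 / 90 = 7.1

7.1 dB


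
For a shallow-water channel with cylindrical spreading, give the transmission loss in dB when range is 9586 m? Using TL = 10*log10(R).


TL = 10*log10(9586) = 39.82

39.82 dB


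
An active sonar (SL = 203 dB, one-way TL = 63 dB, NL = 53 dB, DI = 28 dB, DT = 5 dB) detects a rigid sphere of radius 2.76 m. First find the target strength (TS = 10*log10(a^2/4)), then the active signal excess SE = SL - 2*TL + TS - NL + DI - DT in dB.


Step 1: TS = 10*log10(2.76^2/4) = 2.8 dB
Step 2: SE = SL - 2*TL + TS - NL + DI - DT = 203 - 2*63 + (2.8) - 53 + 28 - 5 = 49.8

49.8 dB


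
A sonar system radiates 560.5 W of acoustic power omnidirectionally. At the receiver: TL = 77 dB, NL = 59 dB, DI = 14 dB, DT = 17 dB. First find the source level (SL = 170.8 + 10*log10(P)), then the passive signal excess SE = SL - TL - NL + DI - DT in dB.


Step 1: SL = 170.8 + 10*log10(560.5) = 198.29 dB
Step 2: SE = SL - TL - NL + DI - DT = 198.29 - 77 - 59 + 14 - 17 = 59.29

59.29 dB


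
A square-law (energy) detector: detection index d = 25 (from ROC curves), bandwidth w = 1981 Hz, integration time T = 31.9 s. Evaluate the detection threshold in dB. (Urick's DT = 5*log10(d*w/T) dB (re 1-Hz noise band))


15.96 dB


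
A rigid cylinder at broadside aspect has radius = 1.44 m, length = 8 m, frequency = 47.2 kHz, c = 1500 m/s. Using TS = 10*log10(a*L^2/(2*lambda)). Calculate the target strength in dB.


lambda = 1500/47200 = 0.03178 m
TS = 10*log10(1.44*8^2/(2*0.03178)) = 31.61

31.61 dB


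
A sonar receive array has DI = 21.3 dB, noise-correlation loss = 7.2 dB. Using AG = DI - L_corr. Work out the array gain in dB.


14.1 dB


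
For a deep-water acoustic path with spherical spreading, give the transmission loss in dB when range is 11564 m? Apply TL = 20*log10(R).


81.26 dB


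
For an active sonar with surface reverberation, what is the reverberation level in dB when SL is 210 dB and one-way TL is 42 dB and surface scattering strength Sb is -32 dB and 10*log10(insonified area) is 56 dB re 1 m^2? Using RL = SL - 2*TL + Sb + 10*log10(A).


RL = SL - 2*TL + Sb + 10*log10(A) = 210 - 2*42 + (-32) + 56 = 150

150 dB


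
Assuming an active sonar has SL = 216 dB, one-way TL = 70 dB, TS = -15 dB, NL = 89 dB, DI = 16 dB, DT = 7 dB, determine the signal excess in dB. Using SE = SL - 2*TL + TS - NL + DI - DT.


-19 dB


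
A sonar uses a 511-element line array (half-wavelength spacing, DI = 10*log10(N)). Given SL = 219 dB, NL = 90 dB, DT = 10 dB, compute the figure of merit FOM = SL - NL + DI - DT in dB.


146.08 dB


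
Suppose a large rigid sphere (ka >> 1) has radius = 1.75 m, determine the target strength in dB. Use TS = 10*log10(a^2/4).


TS = 10*log10(1.75^2 / 4) = 10*log10(0.765625) = -1.16

-1.16 dB


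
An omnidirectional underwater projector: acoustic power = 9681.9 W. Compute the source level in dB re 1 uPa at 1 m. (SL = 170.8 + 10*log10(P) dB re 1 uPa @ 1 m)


210.66 dB


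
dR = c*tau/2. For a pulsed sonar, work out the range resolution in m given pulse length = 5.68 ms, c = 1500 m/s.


dR = c*tau/2 = 1500 * 5.68e-3 / 2 = 4.26

4.26 m


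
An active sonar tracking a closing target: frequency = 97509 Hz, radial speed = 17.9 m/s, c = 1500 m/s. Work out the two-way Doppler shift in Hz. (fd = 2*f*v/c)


fd = 2*f*v/c = 2 * 97509 * 17.9 / 1500 = 2327.21

2327.21 Hz


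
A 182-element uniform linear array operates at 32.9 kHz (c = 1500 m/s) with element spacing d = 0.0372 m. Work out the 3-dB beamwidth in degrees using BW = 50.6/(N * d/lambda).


Step 1: lambda = 1500/32900 = 0.04559 m
Step 2: d/lambda = 0.0372/0.04559 = 0.816
Step 3: BW = 50.6/(N * d/lambda) = 50.6/(182 * 0.816) = 0.34

0.34 deg


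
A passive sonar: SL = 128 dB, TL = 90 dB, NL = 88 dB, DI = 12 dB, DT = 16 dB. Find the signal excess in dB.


SE = SL - TL - NL + DI - DT = 128 - 90 - 88 + 12 - 16 = -54

-54 dB


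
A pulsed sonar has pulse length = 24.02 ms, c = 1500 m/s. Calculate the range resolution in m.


18.015 m


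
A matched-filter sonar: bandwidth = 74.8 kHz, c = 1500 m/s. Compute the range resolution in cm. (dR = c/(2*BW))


dR = c/(2*BW) = 1500 / (2 * 74.8e3) = 0.01 m = 1.0 cm

1.0 cm


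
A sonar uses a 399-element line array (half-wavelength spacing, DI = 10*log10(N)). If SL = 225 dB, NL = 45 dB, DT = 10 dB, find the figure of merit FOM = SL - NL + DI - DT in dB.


Step 1: DI = 10*log10(399) = 26.01 dB
Step 2: FOM = SL - NL + DI - DT = 225 - 45 + 26.01 - 10 = 196.01

196.01 dB


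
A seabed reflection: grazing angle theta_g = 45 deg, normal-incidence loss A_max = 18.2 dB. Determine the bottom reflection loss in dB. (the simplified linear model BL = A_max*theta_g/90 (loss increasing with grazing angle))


BL = A_max * theta_g / 90 = 18.2 * 45 / 90 = 9.1

9.1 dB


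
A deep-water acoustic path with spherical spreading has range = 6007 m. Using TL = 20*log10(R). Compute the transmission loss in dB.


TL = 20*log10(6007) = 75.57

75.57 dB


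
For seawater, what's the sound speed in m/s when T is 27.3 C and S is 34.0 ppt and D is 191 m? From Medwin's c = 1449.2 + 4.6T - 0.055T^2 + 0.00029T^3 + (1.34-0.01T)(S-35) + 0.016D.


c = 1449.2 + 4.6*27.3 - 0.055*27.3^2 + 0.00029*27.3^3 + (1.34 - 0.01*27.3)*(34.0 - 35) + 0.016*191 = 1541.68

1541.68 m/s


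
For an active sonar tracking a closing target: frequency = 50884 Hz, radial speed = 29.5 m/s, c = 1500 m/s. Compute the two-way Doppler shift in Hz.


fd = 2*f*v/c = 2 * 50884 * 29.5 / 1500 = 2001.44

2001.44 Hz


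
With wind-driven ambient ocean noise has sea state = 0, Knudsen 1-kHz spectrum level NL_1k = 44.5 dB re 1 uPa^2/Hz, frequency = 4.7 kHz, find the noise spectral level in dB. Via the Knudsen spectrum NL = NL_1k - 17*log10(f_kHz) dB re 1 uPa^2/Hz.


NL = NL_1k - 17*log10(f_kHz) = 44.5 - 17*log10(4.7) = 44.5 - (11.43) = 33.07

33.07 dB


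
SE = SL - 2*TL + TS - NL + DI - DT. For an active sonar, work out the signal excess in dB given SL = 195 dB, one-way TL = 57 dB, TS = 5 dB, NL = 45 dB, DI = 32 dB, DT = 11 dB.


SE = SL - 2*TL + TS - NL + DI - DT = 195 - 2*57 + (5) - 45 + 32 - 11 = 62

62 dB


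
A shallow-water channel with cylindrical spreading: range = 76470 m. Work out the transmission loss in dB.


TL = 10*log10(76470) = 48.83

48.83 dB


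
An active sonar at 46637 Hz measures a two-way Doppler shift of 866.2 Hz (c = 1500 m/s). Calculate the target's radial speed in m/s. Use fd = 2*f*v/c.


From fd = 2*f*v/c, v = c*fd/(2*f) = 1500 * 866.2 / (2*46637) = 13.93

13.93 m/s


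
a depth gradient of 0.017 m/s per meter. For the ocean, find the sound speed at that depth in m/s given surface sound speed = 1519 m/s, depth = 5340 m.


c = 1519 + 0.017 * 5340 = 1609.78

1609.78 m/s


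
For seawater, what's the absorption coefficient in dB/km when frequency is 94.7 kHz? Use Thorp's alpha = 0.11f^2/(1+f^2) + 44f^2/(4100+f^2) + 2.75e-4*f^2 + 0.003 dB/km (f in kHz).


f^2 = 8968.09
alpha = 0.11*8968.09/(1+8968.09) + 44*8968.09/(4100+8968.09) + 2.75e-4*8968.09 + 0.003 = 32.775

32.775 dB/km


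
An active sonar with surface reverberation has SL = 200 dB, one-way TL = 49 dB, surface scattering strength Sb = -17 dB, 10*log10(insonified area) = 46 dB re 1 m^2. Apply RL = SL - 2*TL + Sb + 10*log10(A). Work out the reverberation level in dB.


RL = SL - 2*TL + Sb + 10*log10(A) = 200 - 2*49 + (-17) + 46 = 131

131 dB


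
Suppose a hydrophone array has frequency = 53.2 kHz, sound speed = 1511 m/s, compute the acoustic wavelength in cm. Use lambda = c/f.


lambda = c/f = 1511 / 53200 = 0.0284 m = 2.84 cm

2.84 cm


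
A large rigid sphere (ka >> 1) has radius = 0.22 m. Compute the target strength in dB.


-19.17 dB


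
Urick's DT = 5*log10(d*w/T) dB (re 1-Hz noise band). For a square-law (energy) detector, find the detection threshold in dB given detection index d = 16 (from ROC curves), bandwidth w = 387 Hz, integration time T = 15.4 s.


DT = 5*log10(d*w/T) = 5*log10(16 * 387 / 15.4) = 5*log10(402.08) = 13.02

13.02 dB


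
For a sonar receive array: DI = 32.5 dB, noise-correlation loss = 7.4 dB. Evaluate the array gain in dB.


AG = DI - L_corr = 32.5 - 7.4 = 25.1

25.1 dB


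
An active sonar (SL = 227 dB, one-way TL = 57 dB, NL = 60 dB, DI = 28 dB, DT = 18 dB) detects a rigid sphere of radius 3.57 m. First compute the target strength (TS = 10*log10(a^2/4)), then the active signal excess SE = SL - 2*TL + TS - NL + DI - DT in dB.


Step 1: TS = 10*log10(3.57^2/4) = 5.03 dB
Step 2: SE = SL - 2*TL + TS - NL + DI - DT = 227 - 2*57 + (5.03) - 60 + 28 - 18 = 68.03

68.03 dB


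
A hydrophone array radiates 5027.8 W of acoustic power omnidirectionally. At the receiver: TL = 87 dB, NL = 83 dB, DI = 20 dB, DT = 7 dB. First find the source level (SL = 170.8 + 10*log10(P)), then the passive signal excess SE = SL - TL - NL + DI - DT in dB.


Step 1: SL = 170.8 + 10*log10(5027.8) = 207.81 dB
Step 2: SE = SL - TL - NL + DI - DT = 207.81 - 87 - 83 + 20 - 7 = 50.81

50.81 dB


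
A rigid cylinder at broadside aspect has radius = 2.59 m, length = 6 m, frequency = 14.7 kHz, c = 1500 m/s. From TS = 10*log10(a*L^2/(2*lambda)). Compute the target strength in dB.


lambda = 1500/14700 = 0.10204 m
TS = 10*log10(2.59*6^2/(2*0.10204)) = 26.6

26.6 dB


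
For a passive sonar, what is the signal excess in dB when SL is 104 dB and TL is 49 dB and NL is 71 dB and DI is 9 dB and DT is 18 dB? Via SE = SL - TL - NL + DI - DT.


SE = SL - TL - NL + DI - DT = 104 - 49 - 71 + 9 - 18 = -25

-25 dB


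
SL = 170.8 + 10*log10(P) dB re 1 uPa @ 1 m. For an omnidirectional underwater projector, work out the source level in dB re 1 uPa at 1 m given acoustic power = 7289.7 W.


SL = 170.8 + 10*log10(7289.7) = 170.8 + 38.63 = 209.43

209.43 dB


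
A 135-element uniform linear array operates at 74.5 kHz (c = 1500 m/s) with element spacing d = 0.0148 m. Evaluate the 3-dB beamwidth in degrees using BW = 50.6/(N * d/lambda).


Step 1: lambda = 1500/74500 = 0.02013 m
Step 2: d/lambda = 0.0148/0.02013 = 0.7352
Step 3: BW = 50.6/(N * d/lambda) = 50.6/(135 * 0.7352) = 0.51

0.51 deg


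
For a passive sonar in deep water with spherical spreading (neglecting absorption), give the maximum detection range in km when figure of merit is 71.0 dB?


3.55 km


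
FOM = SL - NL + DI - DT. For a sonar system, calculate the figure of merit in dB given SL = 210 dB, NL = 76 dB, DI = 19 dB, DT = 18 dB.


FOM = SL - NL + DI - DT = 210 - 76 + 19 - 18 = 135

135 dB


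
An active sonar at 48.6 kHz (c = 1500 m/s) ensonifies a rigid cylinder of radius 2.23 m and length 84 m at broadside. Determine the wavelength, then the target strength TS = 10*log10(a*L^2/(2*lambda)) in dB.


Step 1: lambda = c/f = 1500/48600 = 0.03086 m
Step 2: TS = 10*log10(a*L^2/(2*lambda)) = 10*log10(2.23*84^2/(2*0.03086)) = 54.06

54.06 dB


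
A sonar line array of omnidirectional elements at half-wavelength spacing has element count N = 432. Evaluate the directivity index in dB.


DI = 10*log10(432) = 26.35

26.35 dB


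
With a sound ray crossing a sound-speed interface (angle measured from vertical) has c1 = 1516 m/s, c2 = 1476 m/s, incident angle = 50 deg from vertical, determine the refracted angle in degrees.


sin(theta2) = (c2/c1)*sin(theta1) = (1476/1516)*sin(50 deg) = 0.74583
theta2 = arcsin(0.74583) = 48.23

48.23 deg


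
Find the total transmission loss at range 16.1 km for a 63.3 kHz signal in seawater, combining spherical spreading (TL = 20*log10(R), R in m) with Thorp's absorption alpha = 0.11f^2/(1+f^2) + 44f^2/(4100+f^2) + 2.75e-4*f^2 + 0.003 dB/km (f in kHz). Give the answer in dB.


453.83 dB


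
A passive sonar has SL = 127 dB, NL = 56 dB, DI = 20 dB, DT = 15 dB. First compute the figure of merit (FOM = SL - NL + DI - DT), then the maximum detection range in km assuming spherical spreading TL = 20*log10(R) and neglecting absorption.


Step 1: FOM = SL - NL + DI - DT = 127 - 56 + 20 - 15 = 76 dB
Step 2: at max range FOM = TL = 20*log10(R), so R = 10^(76/20) = 6309.57 m = 6.31 km

6.31 km


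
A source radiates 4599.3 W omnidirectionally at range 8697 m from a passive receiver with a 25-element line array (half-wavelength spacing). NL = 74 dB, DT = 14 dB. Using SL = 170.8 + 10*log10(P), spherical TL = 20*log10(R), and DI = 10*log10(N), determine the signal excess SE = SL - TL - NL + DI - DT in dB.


Step 1: SL = 170.8 + 10*log10(4599.3) = 207.43 dB
Step 2: TL = 20*log10(8697) = 78.79 dB
Step 3: DI = 10*log10(25) = 13.98 dB
Step 4: SE = SL - TL - NL + DI - DT = 207.43 - 78.79 - 74 + 13.98 - 14 = 54.62

54.62 dB


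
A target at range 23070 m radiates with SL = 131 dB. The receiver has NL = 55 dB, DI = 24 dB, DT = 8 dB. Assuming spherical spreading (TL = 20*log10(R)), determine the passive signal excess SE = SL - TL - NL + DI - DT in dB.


Step 1: TL = 20*log10(23070) = 87.26 dB
Step 2: SE = 131 - 87.26 - 55 + 24 - 8 = 4.74

4.74 dB


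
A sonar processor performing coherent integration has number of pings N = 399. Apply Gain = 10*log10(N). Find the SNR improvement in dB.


26.01 dB


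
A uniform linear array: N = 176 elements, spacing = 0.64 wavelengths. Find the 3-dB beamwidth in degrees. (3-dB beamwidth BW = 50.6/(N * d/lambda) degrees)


0.45 deg


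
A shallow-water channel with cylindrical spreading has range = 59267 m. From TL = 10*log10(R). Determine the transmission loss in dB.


47.73 dB


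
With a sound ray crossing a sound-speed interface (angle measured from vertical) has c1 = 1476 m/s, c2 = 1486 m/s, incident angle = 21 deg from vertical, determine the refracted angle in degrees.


sin(theta2) = (c2/c1)*sin(theta1) = (1486/1476)*sin(21 deg) = 0.3608
theta2 = arcsin(0.3608) = 21.15

21.15 deg


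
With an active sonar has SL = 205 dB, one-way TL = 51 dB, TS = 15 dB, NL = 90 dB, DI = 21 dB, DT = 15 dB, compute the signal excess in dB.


SE = SL - 2*TL + TS - NL + DI - DT = 205 - 2*51 + (15) - 90 + 21 - 15 = 34

34 dB


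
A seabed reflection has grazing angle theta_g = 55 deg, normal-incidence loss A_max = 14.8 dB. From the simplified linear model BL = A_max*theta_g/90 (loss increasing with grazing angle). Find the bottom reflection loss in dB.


BL = A_max * theta_g / 90 = 14.8 * 55 / 90 = 9.04

9.04 dB
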